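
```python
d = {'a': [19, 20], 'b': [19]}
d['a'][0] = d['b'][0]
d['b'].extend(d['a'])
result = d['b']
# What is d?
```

After line 1: d = {'a': [19, 20], 'b': [19]}
After line 2 (a[0] = b[0] = 19): d = {'a': [19, 20], 'b': [19]}
After line 3 (b.extend(a) appends [19, 20]): d = {'a': [19, 20], 'b': [19, 19, 20]}
After line 4: result = d['b'] = [19, 19, 20]

{'a': [19, 20], 'b': [19, 19, 20]}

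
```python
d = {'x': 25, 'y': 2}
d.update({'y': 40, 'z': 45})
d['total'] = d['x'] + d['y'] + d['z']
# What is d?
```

After line 1: d = {'x': 25, 'y': 2}
After line 2 (y overwritten, z added): d = {'x': 25, 'y': 40, 'z': 45}
After line 3 (total = 25 + 40 + 45 = 110): d = {'x': 25, 'y': 40, 'z': 45, 'total': 110}

{'x': 25, 'y': 40, 'z': 45, 'total': 110}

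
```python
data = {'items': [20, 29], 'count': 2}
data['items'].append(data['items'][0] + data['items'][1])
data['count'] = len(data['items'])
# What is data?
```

After line 1: data = {'items': [20, 29], 'count': 2}
After line 2 (append 20 + 29 = 49): data = {'items': [20, 29, 49], 'count': 2}
After line 3 (count = len(items) = 3): data = {'items': [20, 29, 49], 'count': 3}

{'items': [20, 29, 49], 'count': 3}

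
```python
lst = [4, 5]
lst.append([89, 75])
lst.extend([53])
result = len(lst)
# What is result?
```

After line 1: lst = [4, 5]
After line 2 (append adds [89, 75] as single element): lst = [4, 5, [89, 75]]
After line 3 (extend unpacks [53], adds 53): lst = [4, 5, [89, 75], 53]
After line 4: result = len(lst) = 4

4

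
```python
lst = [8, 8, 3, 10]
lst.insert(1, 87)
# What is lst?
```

[8, 87, 8, 3, 10]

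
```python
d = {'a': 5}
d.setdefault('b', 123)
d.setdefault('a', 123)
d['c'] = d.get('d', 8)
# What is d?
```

After line 1: d = {'a': 5}
After line 2 (setdefault adds 'b'=123): d = {'a': 5, 'b': 123}
After line 3 (setdefault 'a' no-op, already exists): d = {'a': 5, 'b': 123}
After line 4 (get('d', 8) returns default since 'd' not in d): d = {'a': 5, 'b': 123, 'c': 8}

{'a': 5, 'b': 123, 'c': 8}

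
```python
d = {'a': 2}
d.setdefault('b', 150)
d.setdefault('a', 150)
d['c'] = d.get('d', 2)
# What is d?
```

After line 1: d = {'a': 2}
After line 2 (setdefault adds 'b'=150): d = {'a': 2, 'b': 150}
After line 3 (setdefault 'a' no-op, already exists): d = {'a': 2, 'b': 150}
After line 4 (get('d', 2) returns default since 'd' not in d): d = {'a': 2, 'b': 150, 'c': 2}

{'a': 2, 'b': 150, 'c': 2}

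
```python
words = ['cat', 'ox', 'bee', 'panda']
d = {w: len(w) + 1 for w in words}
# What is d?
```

{'cat': 4, 'ox': 3, 'bee': 4, 'panda': 6}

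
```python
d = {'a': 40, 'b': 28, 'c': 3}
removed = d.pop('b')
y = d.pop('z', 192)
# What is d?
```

After line 1: d = {'a': 40, 'b': 28, 'c': 3}
After line 2 (pop 'b' returns 28): d = {'a': 40, 'c': 3}, removed = 28
After line 3 (pop 'z' missing, returns default 192): d = {'a': 40, 'c': 3}, y = 192

{'a': 40, 'c': 3}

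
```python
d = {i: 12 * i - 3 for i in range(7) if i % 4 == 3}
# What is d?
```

{3: 33}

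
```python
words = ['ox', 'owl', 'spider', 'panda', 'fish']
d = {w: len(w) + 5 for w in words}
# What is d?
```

{'ox': 7, 'owl': 8, 'spider': 11, 'panda': 10, 'fish': 9}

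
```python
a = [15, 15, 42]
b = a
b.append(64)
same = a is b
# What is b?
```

After line 1: a = [15, 15, 42]
After line 2 (b = a is an alias, same object): a = [15, 15, 42], b = [15, 15, 42]
After line 3 (b.append mutates the shared list): a = [15, 15, 42, 64], b = [15, 15, 42, 64]
After line 4 (same = a is b; same object -> True): same = True

[15, 15, 42, 64]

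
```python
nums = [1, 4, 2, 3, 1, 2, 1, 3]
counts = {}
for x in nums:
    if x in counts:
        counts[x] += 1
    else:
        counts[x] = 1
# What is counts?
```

Initial: counts = {}, nums = [1, 4, 2, 3, 1, 2, 1, 3]
See 1: counts = {1: 1}
See 4: counts = {1: 1, 4: 1}
See 2: counts = {1: 1, 4: 1, 2: 1}
See 3: counts = {1: 1, 4: 1, 2: 1, 3: 1}
See 1: counts = {1: 2, 4: 1, 2: 1, 3: 1}
See 2: counts = {1: 2, 4: 1, 2: 2, 3: 1}
See 1: counts = {1: 3, 4: 1, 2: 2, 3: 1}
See 3: counts = {1: 3, 4: 1, 2: 2, 3: 2}

{1: 3, 4: 1, 2: 2, 3: 2}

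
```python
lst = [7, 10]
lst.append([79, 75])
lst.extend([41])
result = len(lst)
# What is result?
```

After line 1: lst = [7, 10]
After line 2 (append adds [79, 75] as single element): lst = [7, 10, [79, 75]]
After line 3 (extend unpacks [41], adds 41): lst = [7, 10, [79, 75], 41]
After line 4: result = len(lst) = 4

4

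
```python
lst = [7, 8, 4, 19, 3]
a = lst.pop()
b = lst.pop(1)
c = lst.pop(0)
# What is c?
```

After line 1: lst = [7, 8, 4, 19, 3]
After line 2 (pop() -> a = 3): lst = [7, 8, 4, 19]
After line 3 (pop(1) -> b = 8): lst = [7, 4, 19]
After line 4 (pop(0) -> c = 7): lst = [4, 19]

7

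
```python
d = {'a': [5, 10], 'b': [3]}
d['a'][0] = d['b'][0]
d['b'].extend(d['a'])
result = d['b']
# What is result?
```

After line 1: d = {'a': [5, 10], 'b': [3]}
After line 2 (a[0] = b[0] = 3): d = {'a': [3, 10], 'b': [3]}
After line 3 (b.extend(a) appends [3, 10]): d = {'a': [3, 10], 'b': [3, 3, 10]}
After line 4: result = d['b'] = [3, 3, 10]

[3, 3, 10]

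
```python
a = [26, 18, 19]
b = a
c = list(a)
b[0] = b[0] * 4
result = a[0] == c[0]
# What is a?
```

After line 1: a = [26, 18, 19]
After line 2 (b = a, alias): a = [26, 18, 19], b = [26, 18, 19]
After line 3 (c = list(a) is a copy, new object): c = [26, 18, 19]
After line 4 (b[0] = 26 * 4 = 104; mutates shared a/b): a = b = [104, 18, 19], c = [26, 18, 19]
After line 5 (a[0] = 104, c[0] = 26; result = False)

[104, 18, 19]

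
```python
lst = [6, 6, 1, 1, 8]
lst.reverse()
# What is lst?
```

[8, 1, 1, 6, 6]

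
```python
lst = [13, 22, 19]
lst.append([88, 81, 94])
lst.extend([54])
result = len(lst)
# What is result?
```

After line 1: lst = [13, 22, 19]
After line 2 (append adds [88, 81, 94] as single element): lst = [13, 22, 19, [88, 81, 94]]
After line 3 (extend unpacks [54], adds 54): lst = [13, 22, 19, [88, 81, 94], 54]
After line 4: result = len(lst) = 5

5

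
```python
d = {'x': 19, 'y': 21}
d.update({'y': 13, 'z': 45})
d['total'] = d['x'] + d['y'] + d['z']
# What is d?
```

After line 1: d = {'x': 19, 'y': 21}
After line 2 (y overwritten, z added): d = {'x': 19, 'y': 13, 'z': 45}
After line 3 (total = 19 + 13 + 45 = 77): d = {'x': 19, 'y': 13, 'z': 45, 'total': 77}

{'x': 19, 'y': 13, 'z': 45, 'total': 77}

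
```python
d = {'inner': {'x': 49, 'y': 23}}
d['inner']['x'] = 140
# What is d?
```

After line 1: d = {'inner': {'x': 49, 'y': 23}}
After line 2 (inner x overwritten): d = {'inner': {'x': 140, 'y': 23}}

{'inner': {'x': 140, 'y': 23}}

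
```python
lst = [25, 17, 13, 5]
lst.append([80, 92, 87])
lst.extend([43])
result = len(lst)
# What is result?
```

After line 1: lst = [25, 17, 13, 5]
After line 2 (append adds [80, 92, 87] as single element): lst = [25, 17, 13, 5, [80, 92, 87]]
After line 3 (extend unpacks [43], adds 43): lst = [25, 17, 13, 5, [80, 92, 87], 43]
After line 4: result = len(lst) = 6

6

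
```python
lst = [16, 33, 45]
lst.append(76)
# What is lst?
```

[16, 33, 45, 76]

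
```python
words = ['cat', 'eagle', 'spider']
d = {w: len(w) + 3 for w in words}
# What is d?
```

{'cat': 6, 'eagle': 8, 'spider': 9}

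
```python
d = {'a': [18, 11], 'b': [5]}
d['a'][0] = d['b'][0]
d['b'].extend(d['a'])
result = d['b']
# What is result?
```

After line 1: d = {'a': [18, 11], 'b': [5]}
After line 2 (a[0] = b[0] = 5): d = {'a': [5, 11], 'b': [5]}
After line 3 (b.extend(a) appends [5, 11]): d = {'a': [5, 11], 'b': [5, 5, 11]}
After line 4: result = d['b'] = [5, 5, 11]

[5, 5, 11]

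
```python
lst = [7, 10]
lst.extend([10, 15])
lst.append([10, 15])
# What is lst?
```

After line 1: lst = [7, 10]
After line 2 (extend unpacks [10, 15]): lst = [7, 10, 10, 15]
After line 3 (append adds [10, 15] as single element): lst = [7, 10, 10, 15, [10, 15]]

[7, 10, 10, 15, [10, 15]]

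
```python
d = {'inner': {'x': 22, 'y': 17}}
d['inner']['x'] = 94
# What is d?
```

After line 1: d = {'inner': {'x': 22, 'y': 17}}
After line 2 (inner x overwritten): d = {'inner': {'x': 94, 'y': 17}}

{'inner': {'x': 94, 'y': 17}}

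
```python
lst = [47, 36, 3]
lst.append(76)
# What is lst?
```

[47, 36, 3, 76]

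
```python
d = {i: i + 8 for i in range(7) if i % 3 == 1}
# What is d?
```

{1: 9, 4: 12}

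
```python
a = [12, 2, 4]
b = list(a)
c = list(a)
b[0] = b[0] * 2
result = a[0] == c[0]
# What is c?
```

After line 1: a = [12, 2, 4]
After line 2 (b = list(a), copy): a = [12, 2, 4], b = [12, 2, 4]
After line 3 (c = list(a) is a copy, new object): c = [12, 2, 4]
After line 4 (b[0] = 12 * 2 = 24; only b mutates (copy)): a = [12, 2, 4], b = [24, 2, 4], c = [12, 2, 4]
After line 5 (a[0] = 12, c[0] = 12; result = True)

[12, 2, 4]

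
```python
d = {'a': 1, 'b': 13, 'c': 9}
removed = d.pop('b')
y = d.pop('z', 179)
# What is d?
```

After line 1: d = {'a': 1, 'b': 13, 'c': 9}
After line 2 (pop 'b' returns 13): d = {'a': 1, 'c': 9}, removed = 13
After line 3 (pop 'z' missing, returns default 179): d = {'a': 1, 'c': 9}, y = 179

{'a': 1, 'c': 9}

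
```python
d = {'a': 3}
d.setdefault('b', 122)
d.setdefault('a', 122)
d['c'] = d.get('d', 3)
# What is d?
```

After line 1: d = {'a': 3}
After line 2 (setdefault adds 'b'=122): d = {'a': 3, 'b': 122}
After line 3 (setdefault 'a' no-op, already exists): d = {'a': 3, 'b': 122}
After line 4 (get('d', 3) returns default since 'd' not in d): d = {'a': 3, 'b': 122, 'c': 3}

{'a': 3, 'b': 122, 'c': 3}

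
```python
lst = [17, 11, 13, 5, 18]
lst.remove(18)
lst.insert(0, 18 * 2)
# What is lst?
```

After line 1: lst = [17, 11, 13, 5, 18]
After line 2 (remove first 18): lst = [17, 11, 13, 5]
After line 3 (insert 36 at index 0): lst = [36, 17, 11, 13, 5]

[36, 17, 11, 13, 5]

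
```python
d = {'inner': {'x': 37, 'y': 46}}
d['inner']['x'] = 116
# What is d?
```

After line 1: d = {'inner': {'x': 37, 'y': 46}}
After line 2 (inner x overwritten): d = {'inner': {'x': 116, 'y': 46}}

{'inner': {'x': 116, 'y': 46}}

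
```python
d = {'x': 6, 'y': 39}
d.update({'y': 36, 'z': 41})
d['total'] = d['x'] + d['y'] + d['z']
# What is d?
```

After line 1: d = {'x': 6, 'y': 39}
After line 2 (y overwritten, z added): d = {'x': 6, 'y': 36, 'z': 41}
After line 3 (total = 6 + 36 + 41 = 83): d = {'x': 6, 'y': 36, 'z': 41, 'total': 83}

{'x': 6, 'y': 36, 'z': 41, 'total': 83}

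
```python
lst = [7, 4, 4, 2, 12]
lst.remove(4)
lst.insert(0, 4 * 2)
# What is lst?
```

After line 1: lst = [7, 4, 4, 2, 12]
After line 2 (remove first 4): lst = [7, 4, 2, 12]
After line 3 (insert 8 at index 0): lst = [8, 7, 4, 2, 12]

[8, 7, 4, 2, 12]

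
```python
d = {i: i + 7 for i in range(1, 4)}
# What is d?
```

{1: 8, 2: 9, 3: 10}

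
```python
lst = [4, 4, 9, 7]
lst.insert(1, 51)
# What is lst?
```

[4, 51, 4, 9, 7]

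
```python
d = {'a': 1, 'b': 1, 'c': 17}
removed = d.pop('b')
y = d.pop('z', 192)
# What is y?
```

After line 1: d = {'a': 1, 'b': 1, 'c': 17}
After line 2 (pop 'b' returns 1): d = {'a': 1, 'c': 17}, removed = 1
After line 3 (pop 'z' missing, returns default 192): d = {'a': 1, 'c': 17}, y = 192

192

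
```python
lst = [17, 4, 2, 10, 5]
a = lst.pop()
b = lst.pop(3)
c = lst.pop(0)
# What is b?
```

After line 1: lst = [17, 4, 2, 10, 5]
After line 2 (pop() -> a = 5): lst = [17, 4, 2, 10]
After line 3 (pop(3) -> b = 10): lst = [17, 4, 2]
After line 4 (pop(0) -> c = 17): lst = [4, 2]

10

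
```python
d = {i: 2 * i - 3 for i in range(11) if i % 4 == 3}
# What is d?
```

{3: 3, 7: 11}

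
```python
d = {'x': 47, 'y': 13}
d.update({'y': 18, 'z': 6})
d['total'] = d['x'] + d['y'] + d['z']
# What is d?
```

After line 1: d = {'x': 47, 'y': 13}
After line 2 (y overwritten, z added): d = {'x': 47, 'y': 18, 'z': 6}
After line 3 (total = 47 + 18 + 6 = 71): d = {'x': 47, 'y': 18, 'z': 6, 'total': 71}

{'x': 47, 'y': 18, 'z': 6, 'total': 71}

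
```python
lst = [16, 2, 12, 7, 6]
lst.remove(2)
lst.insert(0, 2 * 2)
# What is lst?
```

After line 1: lst = [16, 2, 12, 7, 6]
After line 2 (remove first 2): lst = [16, 12, 7, 6]
After line 3 (insert 4 at index 0): lst = [4, 16, 12, 7, 6]

[4, 16, 12, 7, 6]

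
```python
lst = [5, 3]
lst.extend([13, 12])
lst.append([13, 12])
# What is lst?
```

After line 1: lst = [5, 3]
After line 2 (extend unpacks [13, 12]): lst = [5, 3, 13, 12]
After line 3 (append adds [13, 12] as single element): lst = [5, 3, 13, 12, [13, 12]]

[5, 3, 13, 12, [13, 12]]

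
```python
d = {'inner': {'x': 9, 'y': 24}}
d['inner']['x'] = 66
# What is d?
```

After line 1: d = {'inner': {'x': 9, 'y': 24}}
After line 2 (inner x overwritten): d = {'inner': {'x': 66, 'y': 24}}

{'inner': {'x': 66, 'y': 24}}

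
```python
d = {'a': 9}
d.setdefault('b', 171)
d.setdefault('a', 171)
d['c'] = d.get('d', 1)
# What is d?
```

After line 1: d = {'a': 9}
After line 2 (setdefault adds 'b'=171): d = {'a': 9, 'b': 171}
After line 3 (setdefault 'a' no-op, already exists): d = {'a': 9, 'b': 171}
After line 4 (get('d', 1) returns default since 'd' not in d): d = {'a': 9, 'b': 171, 'c': 1}

{'a': 9, 'b': 171, 'c': 1}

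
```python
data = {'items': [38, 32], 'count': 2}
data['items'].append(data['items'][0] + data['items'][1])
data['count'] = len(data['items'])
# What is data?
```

After line 1: data = {'items': [38, 32], 'count': 2}
After line 2 (append 38 + 32 = 70): data = {'items': [38, 32, 70], 'count': 2}
After line 3 (count = len(items) = 3): data = {'items': [38, 32, 70], 'count': 3}

{'items': [38, 32, 70], 'count': 3}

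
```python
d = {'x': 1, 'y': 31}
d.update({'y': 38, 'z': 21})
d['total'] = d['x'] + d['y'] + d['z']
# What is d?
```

After line 1: d = {'x': 1, 'y': 31}
After line 2 (y overwritten, z added): d = {'x': 1, 'y': 38, 'z': 21}
After line 3 (total = 1 + 38 + 21 = 60): d = {'x': 1, 'y': 38, 'z': 21, 'total': 60}

{'x': 1, 'y': 38, 'z': 21, 'total': 60}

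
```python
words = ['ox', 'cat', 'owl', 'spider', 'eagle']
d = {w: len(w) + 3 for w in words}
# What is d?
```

{'ox': 5, 'cat': 6, 'owl': 6, 'spider': 9, 'eagle': 8}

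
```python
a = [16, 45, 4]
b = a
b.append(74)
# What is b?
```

After line 1: a = [16, 45, 4]
After line 2 (b = a is an alias, same object): a = [16, 45, 4], b = [16, 45, 4]
After line 3 (b.append mutates the shared list): a = [16, 45, 4, 74], b = [16, 45, 4, 74]

[16, 45, 4, 74]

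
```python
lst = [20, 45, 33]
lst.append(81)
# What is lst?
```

[20, 45, 33, 81]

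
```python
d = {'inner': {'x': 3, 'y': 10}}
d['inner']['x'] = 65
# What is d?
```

After line 1: d = {'inner': {'x': 3, 'y': 10}}
After line 2 (inner x overwritten): d = {'inner': {'x': 65, 'y': 10}}

{'inner': {'x': 65, 'y': 10}}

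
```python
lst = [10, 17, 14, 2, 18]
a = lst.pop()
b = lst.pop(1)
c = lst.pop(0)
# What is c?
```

After line 1: lst = [10, 17, 14, 2, 18]
After line 2 (pop() -> a = 18): lst = [10, 17, 14, 2]
After line 3 (pop(1) -> b = 17): lst = [10, 14, 2]
After line 4 (pop(0) -> c = 10): lst = [14, 2]

10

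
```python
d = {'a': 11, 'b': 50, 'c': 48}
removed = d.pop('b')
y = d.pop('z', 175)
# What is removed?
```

After line 1: d = {'a': 11, 'b': 50, 'c': 48}
After line 2 (pop 'b' returns 50): d = {'a': 11, 'c': 48}, removed = 50
After line 3 (pop 'z' missing, returns default 175): d = {'a': 11, 'c': 48}, y = 175

50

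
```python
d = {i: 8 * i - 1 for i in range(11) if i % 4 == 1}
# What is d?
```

{1: 7, 5: 39, 9: 71}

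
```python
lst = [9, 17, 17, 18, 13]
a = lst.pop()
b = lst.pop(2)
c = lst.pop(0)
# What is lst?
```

After line 1: lst = [9, 17, 17, 18, 13]
After line 2 (pop() -> a = 13): lst = [9, 17, 17, 18]
After line 3 (pop(2) -> b = 17): lst = [9, 17, 18]
After line 4 (pop(0) -> c = 9): lst = [17, 18]

[17, 18]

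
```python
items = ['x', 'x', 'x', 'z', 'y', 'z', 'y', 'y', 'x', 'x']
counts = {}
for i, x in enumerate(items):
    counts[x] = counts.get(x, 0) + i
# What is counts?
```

Initial: counts = {}, items = ['x', 'x', 'x', 'z', 'y', 'z', 'y', 'y', 'x', 'x']
i=0, x='x': counts = {'x': 0}
i=1, x='x': counts = {'x': 1}
i=2, x='x': counts = {'x': 3}
i=3, x='z': counts = {'x': 3, 'z': 3}
i=4, x='y': counts = {'x': 3, 'z': 3, 'y': 4}
i=5, x='z': counts = {'x': 3, 'z': 8, 'y': 4}
i=6, x='y': counts = {'x': 3, 'z': 8, 'y': 10}
i=7, x='y': counts = {'x': 3, 'z': 8, 'y': 17}
i=8, x='x': counts = {'x': 11, 'z': 8, 'y': 17}
i=9, x='x': counts = {'x': 20, 'z': 8, 'y': 17}

{'x': 20, 'z': 8, 'y': 17}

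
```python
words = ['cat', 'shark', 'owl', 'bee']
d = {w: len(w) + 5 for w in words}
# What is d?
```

{'cat': 8, 'shark': 10, 'owl': 8, 'bee': 8}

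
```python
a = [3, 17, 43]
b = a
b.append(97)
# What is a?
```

After line 1: a = [3, 17, 43]
After line 2 (b = a is an alias, same object): a = [3, 17, 43], b = [3, 17, 43]
After line 3 (b.append mutates the shared list): a = [3, 17, 43, 97], b = [3, 17, 43, 97]

[3, 17, 43, 97]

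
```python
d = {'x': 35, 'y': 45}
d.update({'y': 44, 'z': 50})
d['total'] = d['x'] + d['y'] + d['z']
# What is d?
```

After line 1: d = {'x': 35, 'y': 45}
After line 2 (y overwritten, z added): d = {'x': 35, 'y': 44, 'z': 50}
After line 3 (total = 35 + 44 + 50 = 129): d = {'x': 35, 'y': 44, 'z': 50, 'total': 129}

{'x': 35, 'y': 44, 'z': 50, 'total': 129}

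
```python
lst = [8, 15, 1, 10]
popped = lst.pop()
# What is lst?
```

[8, 15, 1]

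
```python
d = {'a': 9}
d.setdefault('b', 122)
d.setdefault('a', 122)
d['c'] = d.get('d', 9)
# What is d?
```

After line 1: d = {'a': 9}
After line 2 (setdefault adds 'b'=122): d = {'a': 9, 'b': 122}
After line 3 (setdefault 'a' no-op, already exists): d = {'a': 9, 'b': 122}
After line 4 (get('d', 9) returns default since 'd' not in d): d = {'a': 9, 'b': 122, 'c': 9}

{'a': 9, 'b': 122, 'c': 9}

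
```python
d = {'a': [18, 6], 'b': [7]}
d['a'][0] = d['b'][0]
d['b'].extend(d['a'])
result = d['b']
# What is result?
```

After line 1: d = {'a': [18, 6], 'b': [7]}
After line 2 (a[0] = b[0] = 7): d = {'a': [7, 6], 'b': [7]}
After line 3 (b.extend(a) appends [7, 6]): d = {'a': [7, 6], 'b': [7, 7, 6]}
After line 4: result = d['b'] = [7, 7, 6]

[7, 7, 6]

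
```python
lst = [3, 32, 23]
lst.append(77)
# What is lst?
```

[3, 32, 23, 77]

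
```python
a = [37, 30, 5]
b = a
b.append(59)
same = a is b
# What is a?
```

After line 1: a = [37, 30, 5]
After line 2 (b = a is an alias, same object): a = [37, 30, 5], b = [37, 30, 5]
After line 3 (b.append mutates the shared list): a = [37, 30, 5, 59], b = [37, 30, 5, 59]
After line 4 (same = a is b; same object -> True): same = True

[37, 30, 5, 59]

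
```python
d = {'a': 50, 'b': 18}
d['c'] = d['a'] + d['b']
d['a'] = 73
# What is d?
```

After line 1: d = {'a': 50, 'b': 18}
After line 2 (d['c'] = 50 + 18): d = {'a': 50, 'b': 18, 'c': 68}
After line 3: d = {'a': 73, 'b': 18, 'c': 68}

{'a': 73, 'b': 18, 'c': 68}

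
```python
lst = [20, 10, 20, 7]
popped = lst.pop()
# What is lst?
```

[20, 10, 20]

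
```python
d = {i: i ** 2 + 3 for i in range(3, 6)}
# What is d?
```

{3: 12, 4: 19, 5: 28}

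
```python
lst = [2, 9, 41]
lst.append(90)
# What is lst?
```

[2, 9, 41, 90]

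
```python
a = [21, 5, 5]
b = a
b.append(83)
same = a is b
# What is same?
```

After line 1: a = [21, 5, 5]
After line 2 (b = a is an alias, same object): a = [21, 5, 5], b = [21, 5, 5]
After line 3 (b.append mutates the shared list): a = [21, 5, 5, 83], b = [21, 5, 5, 83]
After line 4 (same = a is b; same object -> True): same = True

True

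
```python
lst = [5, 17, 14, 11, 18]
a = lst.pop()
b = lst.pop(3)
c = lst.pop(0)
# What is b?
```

After line 1: lst = [5, 17, 14, 11, 18]
After line 2 (pop() -> a = 18): lst = [5, 17, 14, 11]
After line 3 (pop(3) -> b = 11): lst = [5, 17, 14]
After line 4 (pop(0) -> c = 5): lst = [17, 14]

11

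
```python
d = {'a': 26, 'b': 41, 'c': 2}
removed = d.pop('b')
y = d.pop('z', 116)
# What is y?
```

After line 1: d = {'a': 26, 'b': 41, 'c': 2}
After line 2 (pop 'b' returns 41): d = {'a': 26, 'c': 2}, removed = 41
After line 3 (pop 'z' missing, returns default 116): d = {'a': 26, 'c': 2}, y = 116

116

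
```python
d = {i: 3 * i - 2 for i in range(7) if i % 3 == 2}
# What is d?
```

{2: 4, 5: 13}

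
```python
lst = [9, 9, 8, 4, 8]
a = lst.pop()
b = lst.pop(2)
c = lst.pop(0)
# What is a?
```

After line 1: lst = [9, 9, 8, 4, 8]
After line 2 (pop() -> a = 8): lst = [9, 9, 8, 4]
After line 3 (pop(2) -> b = 8): lst = [9, 9, 4]
After line 4 (pop(0) -> c = 9): lst = [9, 4]

8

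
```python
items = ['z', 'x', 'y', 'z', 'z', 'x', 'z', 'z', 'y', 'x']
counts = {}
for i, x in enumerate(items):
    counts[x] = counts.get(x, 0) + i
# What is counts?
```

Initial: counts = {}, items = ['z', 'x', 'y', 'z', 'z', 'x', 'z', 'z', 'y', 'x']
i=0, x='z': counts = {'z': 0}
i=1, x='x': counts = {'z': 0, 'x': 1}
i=2, x='y': counts = {'z': 0, 'x': 1, 'y': 2}
i=3, x='z': counts = {'z': 3, 'x': 1, 'y': 2}
i=4, x='z': counts = {'z': 7, 'x': 1, 'y': 2}
i=5, x='x': counts = {'z': 7, 'x': 6, 'y': 2}
i=6, x='z': counts = {'z': 13, 'x': 6, 'y': 2}
i=7, x='z': counts = {'z': 20, 'x': 6, 'y': 2}
i=8, x='y': counts = {'z': 20, 'x': 6, 'y': 10}
i=9, x='x': counts = {'z': 20, 'x': 15, 'y': 10}

{'z': 20, 'x': 15, 'y': 10}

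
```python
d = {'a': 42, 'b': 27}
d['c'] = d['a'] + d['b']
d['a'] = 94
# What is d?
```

After line 1: d = {'a': 42, 'b': 27}
After line 2 (d['c'] = 42 + 27): d = {'a': 42, 'b': 27, 'c': 69}
After line 3: d = {'a': 94, 'b': 27, 'c': 69}

{'a': 94, 'b': 27, 'c': 69}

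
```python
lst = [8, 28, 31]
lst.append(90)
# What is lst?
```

[8, 28, 31, 90]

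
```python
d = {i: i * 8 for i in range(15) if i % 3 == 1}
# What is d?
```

{1: 8, 4: 32, 7: 56, 10: 80, 13: 104}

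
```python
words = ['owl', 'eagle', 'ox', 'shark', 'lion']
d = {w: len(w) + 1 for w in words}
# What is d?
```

{'owl': 4, 'eagle': 6, 'ox': 3, 'shark': 6, 'lion': 5}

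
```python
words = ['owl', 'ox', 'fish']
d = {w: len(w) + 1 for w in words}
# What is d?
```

{'owl': 4, 'ox': 3, 'fish': 5}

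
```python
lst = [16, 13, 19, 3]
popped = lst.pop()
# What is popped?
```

3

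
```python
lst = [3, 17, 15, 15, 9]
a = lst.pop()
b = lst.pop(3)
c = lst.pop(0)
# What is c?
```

After line 1: lst = [3, 17, 15, 15, 9]
After line 2 (pop() -> a = 9): lst = [3, 17, 15, 15]
After line 3 (pop(3) -> b = 15): lst = [3, 17, 15]
After line 4 (pop(0) -> c = 3): lst = [17, 15]

3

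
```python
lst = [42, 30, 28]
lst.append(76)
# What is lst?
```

[42, 30, 28, 76]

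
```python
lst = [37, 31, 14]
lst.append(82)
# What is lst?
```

[37, 31, 14, 82]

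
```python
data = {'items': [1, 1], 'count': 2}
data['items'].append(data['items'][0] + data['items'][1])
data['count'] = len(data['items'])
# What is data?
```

After line 1: data = {'items': [1, 1], 'count': 2}
After line 2 (append 1 + 1 = 2): data = {'items': [1, 1, 2], 'count': 2}
After line 3 (count = len(items) = 3): data = {'items': [1, 1, 2], 'count': 3}

{'items': [1, 1, 2], 'count': 3}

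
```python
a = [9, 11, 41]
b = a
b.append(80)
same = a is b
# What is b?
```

After line 1: a = [9, 11, 41]
After line 2 (b = a is an alias, same object): a = [9, 11, 41], b = [9, 11, 41]
After line 3 (b.append mutates the shared list): a = [9, 11, 41, 80], b = [9, 11, 41, 80]
After line 4 (same = a is b; same object -> True): same = True

[9, 11, 41, 80]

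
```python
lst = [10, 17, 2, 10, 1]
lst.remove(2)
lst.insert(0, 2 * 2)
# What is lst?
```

After line 1: lst = [10, 17, 2, 10, 1]
After line 2 (remove first 2): lst = [10, 17, 10, 1]
After line 3 (insert 4 at index 0): lst = [4, 10, 17, 10, 1]

[4, 10, 17, 10, 1]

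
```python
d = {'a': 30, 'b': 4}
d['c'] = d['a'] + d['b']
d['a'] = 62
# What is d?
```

After line 1: d = {'a': 30, 'b': 4}
After line 2 (d['c'] = 30 + 4): d = {'a': 30, 'b': 4, 'c': 34}
After line 3: d = {'a': 62, 'b': 4, 'c': 34}

{'a': 62, 'b': 4, 'c': 34}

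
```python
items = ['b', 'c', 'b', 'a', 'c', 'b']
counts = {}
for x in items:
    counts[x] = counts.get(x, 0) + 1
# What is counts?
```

Initial: counts = {}, items = ['b', 'c', 'b', 'a', 'c', 'b']
See 'b': counts = {'b': 1}
See 'c': counts = {'b': 1, 'c': 1}
See 'b': counts = {'b': 2, 'c': 1}
See 'a': counts = {'b': 2, 'c': 1, 'a': 1}
See 'c': counts = {'b': 2, 'c': 2, 'a': 1}
See 'b': counts = {'b': 3, 'c': 2, 'a': 1}

{'b': 3, 'c': 2, 'a': 1}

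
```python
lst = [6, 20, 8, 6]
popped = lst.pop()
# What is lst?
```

[6, 20, 8]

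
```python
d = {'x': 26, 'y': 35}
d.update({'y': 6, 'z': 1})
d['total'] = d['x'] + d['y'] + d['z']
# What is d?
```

After line 1: d = {'x': 26, 'y': 35}
After line 2 (y overwritten, z added): d = {'x': 26, 'y': 6, 'z': 1}
After line 3 (total = 26 + 6 + 1 = 33): d = {'x': 26, 'y': 6, 'z': 1, 'total': 33}

{'x': 26, 'y': 6, 'z': 1, 'total': 33}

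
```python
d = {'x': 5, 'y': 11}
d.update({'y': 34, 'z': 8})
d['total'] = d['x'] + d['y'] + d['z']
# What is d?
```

After line 1: d = {'x': 5, 'y': 11}
After line 2 (y overwritten, z added): d = {'x': 5, 'y': 34, 'z': 8}
After line 3 (total = 5 + 34 + 8 = 47): d = {'x': 5, 'y': 34, 'z': 8, 'total': 47}

{'x': 5, 'y': 34, 'z': 8, 'total': 47}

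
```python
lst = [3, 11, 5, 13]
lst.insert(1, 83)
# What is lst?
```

[3, 83, 11, 5, 13]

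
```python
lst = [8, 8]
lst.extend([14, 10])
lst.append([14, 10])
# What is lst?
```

After line 1: lst = [8, 8]
After line 2 (extend unpacks [14, 10]): lst = [8, 8, 14, 10]
After line 3 (append adds [14, 10] as single element): lst = [8, 8, 14, 10, [14, 10]]

[8, 8, 14, 10, [14, 10]]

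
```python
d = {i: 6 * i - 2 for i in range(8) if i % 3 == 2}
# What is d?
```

{2: 10, 5: 28}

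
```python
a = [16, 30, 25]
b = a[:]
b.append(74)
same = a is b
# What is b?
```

After line 1: a = [16, 30, 25]
After line 2 (b = a[:] is a shallow copy, new object): a = [16, 30, 25], b = [16, 30, 25]
After line 3 (append only mutates b): a = [16, 30, 25], b = [16, 30, 25, 74]
After line 4 (same = a is b; different objects -> False): same = False

[16, 30, 25, 74]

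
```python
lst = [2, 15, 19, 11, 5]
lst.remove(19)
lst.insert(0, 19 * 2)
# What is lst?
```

After line 1: lst = [2, 15, 19, 11, 5]
After line 2 (remove first 19): lst = [2, 15, 11, 5]
After line 3 (insert 38 at index 0): lst = [38, 2, 15, 11, 5]

[38, 2, 15, 11, 5]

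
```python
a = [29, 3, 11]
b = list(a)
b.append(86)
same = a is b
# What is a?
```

After line 1: a = [29, 3, 11]
After line 2 (b = list(a) is a shallow copy, new object): a = [29, 3, 11], b = [29, 3, 11]
After line 3 (append only mutates b): a = [29, 3, 11], b = [29, 3, 11, 86]
After line 4 (same = a is b; different objects -> False): same = False

[29, 3, 11]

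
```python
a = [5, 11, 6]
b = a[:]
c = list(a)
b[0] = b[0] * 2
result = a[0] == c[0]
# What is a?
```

After line 1: a = [5, 11, 6]
After line 2 (b = a[:], copy): a = [5, 11, 6], b = [5, 11, 6]
After line 3 (c = list(a) is a copy, new object): c = [5, 11, 6]
After line 4 (b[0] = 5 * 2 = 10; only b mutates (copy)): a = [5, 11, 6], b = [10, 11, 6], c = [5, 11, 6]
After line 5 (a[0] = 5, c[0] = 5; result = True)

[5, 11, 6]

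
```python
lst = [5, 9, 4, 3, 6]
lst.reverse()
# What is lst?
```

[6, 3, 4, 9, 5]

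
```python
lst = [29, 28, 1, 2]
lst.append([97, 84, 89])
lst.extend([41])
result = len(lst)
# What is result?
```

After line 1: lst = [29, 28, 1, 2]
After line 2 (append adds [97, 84, 89] as single element): lst = [29, 28, 1, 2, [97, 84, 89]]
After line 3 (extend unpacks [41], adds 41): lst = [29, 28, 1, 2, [97, 84, 89], 41]
After line 4: result = len(lst) = 6

6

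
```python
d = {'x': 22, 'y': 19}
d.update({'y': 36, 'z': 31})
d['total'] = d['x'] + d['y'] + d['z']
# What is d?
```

After line 1: d = {'x': 22, 'y': 19}
After line 2 (y overwritten, z added): d = {'x': 22, 'y': 36, 'z': 31}
After line 3 (total = 22 + 36 + 31 = 89): d = {'x': 22, 'y': 36, 'z': 31, 'total': 89}

{'x': 22, 'y': 36, 'z': 31, 'total': 89}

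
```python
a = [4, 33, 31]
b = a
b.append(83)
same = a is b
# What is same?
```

After line 1: a = [4, 33, 31]
After line 2 (b = a is an alias, same object): a = [4, 33, 31], b = [4, 33, 31]
After line 3 (b.append mutates the shared list): a = [4, 33, 31, 83], b = [4, 33, 31, 83]
After line 4 (same = a is b; same object -> True): same = True

True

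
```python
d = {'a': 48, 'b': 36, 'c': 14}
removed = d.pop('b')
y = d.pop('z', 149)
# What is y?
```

After line 1: d = {'a': 48, 'b': 36, 'c': 14}
After line 2 (pop 'b' returns 36): d = {'a': 48, 'c': 14}, removed = 36
After line 3 (pop 'z' missing, returns default 149): d = {'a': 48, 'c': 14}, y = 149

149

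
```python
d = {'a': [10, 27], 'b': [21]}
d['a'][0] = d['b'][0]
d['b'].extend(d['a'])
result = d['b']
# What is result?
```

After line 1: d = {'a': [10, 27], 'b': [21]}
After line 2 (a[0] = b[0] = 21): d = {'a': [21, 27], 'b': [21]}
After line 3 (b.extend(a) appends [21, 27]): d = {'a': [21, 27], 'b': [21, 21, 27]}
After line 4: result = d['b'] = [21, 21, 27]

[21, 21, 27]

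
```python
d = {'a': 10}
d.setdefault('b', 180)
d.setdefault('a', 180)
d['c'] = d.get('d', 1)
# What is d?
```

After line 1: d = {'a': 10}
After line 2 (setdefault adds 'b'=180): d = {'a': 10, 'b': 180}
After line 3 (setdefault 'a' no-op, already exists): d = {'a': 10, 'b': 180}
After line 4 (get('d', 1) returns default since 'd' not in d): d = {'a': 10, 'b': 180, 'c': 1}

{'a': 10, 'b': 180, 'c': 1}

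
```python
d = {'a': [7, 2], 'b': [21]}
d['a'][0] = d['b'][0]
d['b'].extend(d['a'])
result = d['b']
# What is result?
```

After line 1: d = {'a': [7, 2], 'b': [21]}
After line 2 (a[0] = b[0] = 21): d = {'a': [21, 2], 'b': [21]}
After line 3 (b.extend(a) appends [21, 2]): d = {'a': [21, 2], 'b': [21, 21, 2]}
After line 4: result = d['b'] = [21, 21, 2]

[21, 21, 2]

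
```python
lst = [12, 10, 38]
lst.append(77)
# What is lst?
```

[12, 10, 38, 77]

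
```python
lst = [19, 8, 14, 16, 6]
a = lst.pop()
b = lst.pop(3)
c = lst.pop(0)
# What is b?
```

After line 1: lst = [19, 8, 14, 16, 6]
After line 2 (pop() -> a = 6): lst = [19, 8, 14, 16]
After line 3 (pop(3) -> b = 16): lst = [19, 8, 14]
After line 4 (pop(0) -> c = 19): lst = [8, 14]

16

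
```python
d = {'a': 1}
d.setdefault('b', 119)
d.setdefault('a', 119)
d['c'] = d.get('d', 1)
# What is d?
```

After line 1: d = {'a': 1}
After line 2 (setdefault adds 'b'=119): d = {'a': 1, 'b': 119}
After line 3 (setdefault 'a' no-op, already exists): d = {'a': 1, 'b': 119}
After line 4 (get('d', 1) returns default since 'd' not in d): d = {'a': 1, 'b': 119, 'c': 1}

{'a': 1, 'b': 119, 'c': 1}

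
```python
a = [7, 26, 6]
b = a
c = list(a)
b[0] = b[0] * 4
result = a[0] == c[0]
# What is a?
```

After line 1: a = [7, 26, 6]
After line 2 (b = a, alias): a = [7, 26, 6], b = [7, 26, 6]
After line 3 (c = list(a) is a copy, new object): c = [7, 26, 6]
After line 4 (b[0] = 7 * 4 = 28; mutates shared a/b): a = b = [28, 26, 6], c = [7, 26, 6]
After line 5 (a[0] = 28, c[0] = 7; result = False)

[28, 26, 6]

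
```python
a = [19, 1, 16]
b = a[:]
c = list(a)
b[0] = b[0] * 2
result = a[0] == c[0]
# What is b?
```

After line 1: a = [19, 1, 16]
After line 2 (b = a[:], copy): a = [19, 1, 16], b = [19, 1, 16]
After line 3 (c = list(a) is a copy, new object): c = [19, 1, 16]
After line 4 (b[0] = 19 * 2 = 38; only b mutates (copy)): a = [19, 1, 16], b = [38, 1, 16], c = [19, 1, 16]
After line 5 (a[0] = 19, c[0] = 19; result = True)

[38, 1, 16]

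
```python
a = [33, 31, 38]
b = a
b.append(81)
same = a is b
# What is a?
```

After line 1: a = [33, 31, 38]
After line 2 (b = a is an alias, same object): a = [33, 31, 38], b = [33, 31, 38]
After line 3 (b.append mutates the shared list): a = [33, 31, 38, 81], b = [33, 31, 38, 81]
After line 4 (same = a is b; same object -> True): same = True

[33, 31, 38, 81]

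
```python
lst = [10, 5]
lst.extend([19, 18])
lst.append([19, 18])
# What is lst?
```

After line 1: lst = [10, 5]
After line 2 (extend unpacks [19, 18]): lst = [10, 5, 19, 18]
After line 3 (append adds [19, 18] as single element): lst = [10, 5, 19, 18, [19, 18]]

[10, 5, 19, 18, [19, 18]]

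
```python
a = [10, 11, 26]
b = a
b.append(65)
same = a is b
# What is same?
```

After line 1: a = [10, 11, 26]
After line 2 (b = a is an alias, same object): a = [10, 11, 26], b = [10, 11, 26]
After line 3 (b.append mutates the shared list): a = [10, 11, 26, 65], b = [10, 11, 26, 65]
After line 4 (same = a is b; same object -> True): same = True

True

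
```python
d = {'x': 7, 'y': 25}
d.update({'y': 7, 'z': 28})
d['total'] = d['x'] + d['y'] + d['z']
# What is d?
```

After line 1: d = {'x': 7, 'y': 25}
After line 2 (y overwritten, z added): d = {'x': 7, 'y': 7, 'z': 28}
After line 3 (total = 7 + 7 + 28 = 42): d = {'x': 7, 'y': 7, 'z': 28, 'total': 42}

{'x': 7, 'y': 7, 'z': 28, 'total': 42}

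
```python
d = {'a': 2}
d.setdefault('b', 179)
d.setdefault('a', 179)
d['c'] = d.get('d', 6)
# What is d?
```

After line 1: d = {'a': 2}
After line 2 (setdefault adds 'b'=179): d = {'a': 2, 'b': 179}
After line 3 (setdefault 'a' no-op, already exists): d = {'a': 2, 'b': 179}
After line 4 (get('d', 6) returns default since 'd' not in d): d = {'a': 2, 'b': 179, 'c': 6}

{'a': 2, 'b': 179, 'c': 6}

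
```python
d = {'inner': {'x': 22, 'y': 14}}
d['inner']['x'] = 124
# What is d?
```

After line 1: d = {'inner': {'x': 22, 'y': 14}}
After line 2 (inner x overwritten): d = {'inner': {'x': 124, 'y': 14}}

{'inner': {'x': 124, 'y': 14}}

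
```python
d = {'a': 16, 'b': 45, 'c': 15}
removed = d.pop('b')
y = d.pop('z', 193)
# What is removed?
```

After line 1: d = {'a': 16, 'b': 45, 'c': 15}
After line 2 (pop 'b' returns 45): d = {'a': 16, 'c': 15}, removed = 45
After line 3 (pop 'z' missing, returns default 193): d = {'a': 16, 'c': 15}, y = 193

45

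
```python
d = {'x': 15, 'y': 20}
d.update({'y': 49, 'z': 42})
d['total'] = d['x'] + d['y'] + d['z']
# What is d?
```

After line 1: d = {'x': 15, 'y': 20}
After line 2 (y overwritten, z added): d = {'x': 15, 'y': 49, 'z': 42}
After line 3 (total = 15 + 49 + 42 = 106): d = {'x': 15, 'y': 49, 'z': 42, 'total': 106}

{'x': 15, 'y': 49, 'z': 42, 'total': 106}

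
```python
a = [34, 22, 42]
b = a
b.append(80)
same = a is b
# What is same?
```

After line 1: a = [34, 22, 42]
After line 2 (b = a is an alias, same object): a = [34, 22, 42], b = [34, 22, 42]
After line 3 (b.append mutates the shared list): a = [34, 22, 42, 80], b = [34, 22, 42, 80]
After line 4 (same = a is b; same object -> True): same = True

True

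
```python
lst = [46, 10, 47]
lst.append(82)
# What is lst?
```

[46, 10, 47, 82]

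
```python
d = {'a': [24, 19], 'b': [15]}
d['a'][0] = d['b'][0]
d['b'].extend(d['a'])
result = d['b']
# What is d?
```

After line 1: d = {'a': [24, 19], 'b': [15]}
After line 2 (a[0] = b[0] = 15): d = {'a': [15, 19], 'b': [15]}
After line 3 (b.extend(a) appends [15, 19]): d = {'a': [15, 19], 'b': [15, 15, 19]}
After line 4: result = d['b'] = [15, 15, 19]

{'a': [15, 19], 'b': [15, 15, 19]}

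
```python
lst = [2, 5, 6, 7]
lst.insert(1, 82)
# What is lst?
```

[2, 82, 5, 6, 7]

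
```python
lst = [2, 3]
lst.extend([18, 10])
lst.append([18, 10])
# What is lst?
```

After line 1: lst = [2, 3]
After line 2 (extend unpacks [18, 10]): lst = [2, 3, 18, 10]
After line 3 (append adds [18, 10] as single element): lst = [2, 3, 18, 10, [18, 10]]

[2, 3, 18, 10, [18, 10]]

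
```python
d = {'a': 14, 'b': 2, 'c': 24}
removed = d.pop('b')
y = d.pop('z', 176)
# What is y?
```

After line 1: d = {'a': 14, 'b': 2, 'c': 24}
After line 2 (pop 'b' returns 2): d = {'a': 14, 'c': 24}, removed = 2
After line 3 (pop 'z' missing, returns default 176): d = {'a': 14, 'c': 24}, y = 176

176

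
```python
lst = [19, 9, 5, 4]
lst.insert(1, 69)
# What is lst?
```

[19, 69, 9, 5, 4]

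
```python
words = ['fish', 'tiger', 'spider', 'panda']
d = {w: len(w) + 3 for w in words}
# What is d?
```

{'fish': 7, 'tiger': 8, 'spider': 9, 'panda': 8}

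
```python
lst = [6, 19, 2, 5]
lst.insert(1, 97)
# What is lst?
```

[6, 97, 19, 2, 5]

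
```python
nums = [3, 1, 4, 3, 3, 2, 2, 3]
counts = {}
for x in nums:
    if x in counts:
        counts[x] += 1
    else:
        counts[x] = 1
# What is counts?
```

Initial: counts = {}, nums = [3, 1, 4, 3, 3, 2, 2, 3]
See 3: counts = {3: 1}
See 1: counts = {3: 1, 1: 1}
See 4: counts = {3: 1, 1: 1, 4: 1}
See 3: counts = {3: 2, 1: 1, 4: 1}
See 3: counts = {3: 3, 1: 1, 4: 1}
See 2: counts = {3: 3, 1: 1, 4: 1, 2: 1}
See 2: counts = {3: 3, 1: 1, 4: 1, 2: 2}
See 3: counts = {3: 4, 1: 1, 4: 1, 2: 2}

{3: 4, 1: 1, 4: 1, 2: 2}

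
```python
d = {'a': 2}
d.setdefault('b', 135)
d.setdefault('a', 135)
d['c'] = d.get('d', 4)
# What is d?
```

After line 1: d = {'a': 2}
After line 2 (setdefault adds 'b'=135): d = {'a': 2, 'b': 135}
After line 3 (setdefault 'a' no-op, already exists): d = {'a': 2, 'b': 135}
After line 4 (get('d', 4) returns default since 'd' not in d): d = {'a': 2, 'b': 135, 'c': 4}

{'a': 2, 'b': 135, 'c': 4}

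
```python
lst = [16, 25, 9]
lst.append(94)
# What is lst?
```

[16, 25, 9, 94]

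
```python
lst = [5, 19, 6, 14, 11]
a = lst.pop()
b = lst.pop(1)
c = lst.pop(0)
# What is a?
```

After line 1: lst = [5, 19, 6, 14, 11]
After line 2 (pop() -> a = 11): lst = [5, 19, 6, 14]
After line 3 (pop(1) -> b = 19): lst = [5, 6, 14]
After line 4 (pop(0) -> c = 5): lst = [6, 14]

11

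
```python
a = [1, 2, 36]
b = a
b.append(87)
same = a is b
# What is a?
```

After line 1: a = [1, 2, 36]
After line 2 (b = a is an alias, same object): a = [1, 2, 36], b = [1, 2, 36]
After line 3 (b.append mutates the shared list): a = [1, 2, 36, 87], b = [1, 2, 36, 87]
After line 4 (same = a is b; same object -> True): same = True

[1, 2, 36, 87]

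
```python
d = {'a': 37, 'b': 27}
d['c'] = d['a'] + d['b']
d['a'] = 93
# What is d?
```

After line 1: d = {'a': 37, 'b': 27}
After line 2 (d['c'] = 37 + 27): d = {'a': 37, 'b': 27, 'c': 64}
After line 3: d = {'a': 93, 'b': 27, 'c': 64}

{'a': 93, 'b': 27, 'c': 64}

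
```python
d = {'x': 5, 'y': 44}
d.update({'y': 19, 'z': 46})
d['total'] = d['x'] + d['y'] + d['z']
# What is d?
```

After line 1: d = {'x': 5, 'y': 44}
After line 2 (y overwritten, z added): d = {'x': 5, 'y': 19, 'z': 46}
After line 3 (total = 5 + 19 + 46 = 70): d = {'x': 5, 'y': 19, 'z': 46, 'total': 70}

{'x': 5, 'y': 19, 'z': 46, 'total': 70}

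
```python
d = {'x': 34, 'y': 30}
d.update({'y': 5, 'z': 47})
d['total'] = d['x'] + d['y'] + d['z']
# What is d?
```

After line 1: d = {'x': 34, 'y': 30}
After line 2 (y overwritten, z added): d = {'x': 34, 'y': 5, 'z': 47}
After line 3 (total = 34 + 5 + 47 = 86): d = {'x': 34, 'y': 5, 'z': 47, 'total': 86}

{'x': 34, 'y': 5, 'z': 47, 'total': 86}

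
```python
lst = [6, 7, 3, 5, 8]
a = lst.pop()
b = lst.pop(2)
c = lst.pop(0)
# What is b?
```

After line 1: lst = [6, 7, 3, 5, 8]
After line 2 (pop() -> a = 8): lst = [6, 7, 3, 5]
After line 3 (pop(2) -> b = 3): lst = [6, 7, 5]
After line 4 (pop(0) -> c = 6): lst = [7, 5]

3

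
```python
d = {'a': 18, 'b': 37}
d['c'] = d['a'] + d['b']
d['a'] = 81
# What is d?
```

After line 1: d = {'a': 18, 'b': 37}
After line 2 (d['c'] = 18 + 37): d = {'a': 18, 'b': 37, 'c': 55}
After line 3: d = {'a': 81, 'b': 37, 'c': 55}

{'a': 81, 'b': 37, 'c': 55}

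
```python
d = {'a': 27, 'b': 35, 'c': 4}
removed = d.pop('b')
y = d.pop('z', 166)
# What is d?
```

After line 1: d = {'a': 27, 'b': 35, 'c': 4}
After line 2 (pop 'b' returns 35): d = {'a': 27, 'c': 4}, removed = 35
After line 3 (pop 'z' missing, returns default 166): d = {'a': 27, 'c': 4}, y = 166

{'a': 27, 'c': 4}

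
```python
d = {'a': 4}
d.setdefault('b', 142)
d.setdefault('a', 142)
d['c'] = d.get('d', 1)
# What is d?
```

After line 1: d = {'a': 4}
After line 2 (setdefault adds 'b'=142): d = {'a': 4, 'b': 142}
After line 3 (setdefault 'a' no-op, already exists): d = {'a': 4, 'b': 142}
After line 4 (get('d', 1) returns default since 'd' not in d): d = {'a': 4, 'b': 142, 'c': 1}

{'a': 4, 'b': 142, 'c': 1}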